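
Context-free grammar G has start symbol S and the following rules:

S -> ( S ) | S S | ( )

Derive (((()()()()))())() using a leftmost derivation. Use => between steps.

S=>SS=>(S)S=>(SS)S=>((S)S)S=>(((S))S)S=>(((SS))S)S=>(((SSS))S)S=>(((SSSS))S)S=>(((()SSS))S)S=>(((()()SS))S)S=>(((()()()S))S)S=>(((()()()()))S)S=>(((()()()()))())S=>(((()()()()))())()

S => SS   [S -> S S]
SS => (S)S   [S -> ( S )]
(S)S => (SS)S   [S -> S S]
(SS)S => ((S)S)S   [S -> ( S )]
((S)S)S => (((S))S)S   [S -> ( S )]
(((S))S)S => (((SS))S)S   [S -> S S]
(((SS))S)S => (((SSS))S)S   [S -> S S]
(((SSS))S)S => (((SSSS))S)S   [S -> S S]
(((SSSS))S)S => (((()SSS))S)S   [S -> ( )]
(((()SSS))S)S => (((()()SS))S)S   [S -> ( )]
(((()()SS))S)S => (((()()()S))S)S   [S -> ( )]
(((()()()S))S)S => (((()()()()))S)S   [S -> ( )]
(((()()()()))S)S => (((()()()()))())S   [S -> ( )]
(((()()()()))())S => (((()()()()))())()   [S -> ( )]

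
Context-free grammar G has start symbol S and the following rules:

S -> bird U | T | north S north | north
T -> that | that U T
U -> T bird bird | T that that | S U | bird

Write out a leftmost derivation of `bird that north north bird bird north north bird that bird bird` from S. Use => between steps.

S => bird U => bird T bird bird => bird that U T bird bird => bird that S U T bird bird => bird that north S north U T bird bird => bird that north north S north north U T bird bird => bird that north north bird U north north U T bird bird => bird that north north bird bird north north U T bird bird => bird that north north bird bird north north bird T bird bird => bird that north north bird bird north north bird that bird bird

S => bird U   [S -> bird U]
bird U => bird T bird bird   [U -> T bird bird]
bird T bird bird => bird that U T bird bird   [T -> that U T]
bird that U T bird bird => bird that S U T bird bird   [U -> S U]
bird that S U T bird bird => bird that north S north U T bird bird   [S -> north S north]
bird that north S north U T bird bird => bird that north north S north north U T bird bird   [S -> north S north]
bird that north north S north north U T bird bird => bird that north north bird U north north U T bird bird   [S -> bird U]
bird that north north bird U north north U T bird bird => bird that north north bird bird north north U T bird bird   [U -> bird]
bird that north north bird bird north north U T bird bird => bird that north north bird bird north north bird T bird bird   [U -> bird]
bird that north north bird bird north north bird T bird bird => bird that north north bird bird north north bird that bird bird   [T -> that]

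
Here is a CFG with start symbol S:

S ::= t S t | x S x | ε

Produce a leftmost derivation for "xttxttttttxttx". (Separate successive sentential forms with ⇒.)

S ⇒ xSx   [S ::= x S x]
xSx ⇒ xtStx   [S ::= t S t]
xtStx ⇒ xttSttx   [S ::= t S t]
xttSttx ⇒ xttxSxttx   [S ::= x S x]
xttxSxttx ⇒ xttxtStxttx   [S ::= t S t]
xttxtStxttx ⇒ xttxttSttxttx   [S ::= t S t]
xttxttSttxttx ⇒ xttxtttStttxttx   [S ::= t S t]
xttxtttStttxttx ⇒ xttxttttttxttx   [S ::= ε]

S ⇒ xSx ⇒ xtStx ⇒ xttSttx ⇒ xttxSxttx ⇒ xttxtStxttx ⇒ xttxttSttxttx ⇒ xttxtttStttxttx ⇒ xttxttttttxttx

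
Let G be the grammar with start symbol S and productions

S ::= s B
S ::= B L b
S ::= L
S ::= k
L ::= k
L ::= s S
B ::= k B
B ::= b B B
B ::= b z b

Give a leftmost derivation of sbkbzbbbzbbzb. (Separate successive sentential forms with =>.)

S => sB => sbBB => sbkBB => sbkbzbB => sbkbzbbBB => sbkbzbbbzbB => sbkbzbbbzbbzb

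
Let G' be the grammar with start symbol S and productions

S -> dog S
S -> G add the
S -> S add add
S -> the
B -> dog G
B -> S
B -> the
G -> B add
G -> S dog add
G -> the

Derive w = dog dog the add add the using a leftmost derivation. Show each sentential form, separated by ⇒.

S ⇒ dog S ⇒ dog G add the ⇒ dog B add add the ⇒ dog dog G add add the ⇒ dog dog the add add the

S ⇒ dog S   [S -> dog S]
dog S ⇒ dog G add the   [S -> G add the]
dog G add the ⇒ dog B add add the   [G -> B add]
dog B add add the ⇒ dog dog G add add the   [B -> dog G]
dog dog G add add the ⇒ dog dog the add add the   [G -> the]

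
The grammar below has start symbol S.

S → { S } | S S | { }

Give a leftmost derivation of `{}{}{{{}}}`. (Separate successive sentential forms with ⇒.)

S⇒SS⇒SSS⇒{}SS⇒{}{}S⇒{}{}{S}⇒{}{}{{S}}⇒{}{}{{{}}}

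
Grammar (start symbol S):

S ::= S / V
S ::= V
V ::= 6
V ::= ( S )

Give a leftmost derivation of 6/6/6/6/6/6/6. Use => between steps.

S => S/V   [S ::= S / V]
S/V => S/V/V   [S ::= S / V]
S/V/V => S/V/V/V   [S ::= S / V]
S/V/V/V => S/V/V/V/V   [S ::= S / V]
S/V/V/V/V => S/V/V/V/V/V   [S ::= S / V]
S/V/V/V/V/V => S/V/V/V/V/V/V   [S ::= S / V]
S/V/V/V/V/V/V => V/V/V/V/V/V/V   [S ::= V]
V/V/V/V/V/V/V => 6/V/V/V/V/V/V   [V ::= 6]
6/V/V/V/V/V/V => 6/6/V/V/V/V/V   [V ::= 6]
6/6/V/V/V/V/V => 6/6/6/V/V/V/V   [V ::= 6]
6/6/6/V/V/V/V => 6/6/6/6/V/V/V   [V ::= 6]
6/6/6/6/V/V/V => 6/6/6/6/6/V/V   [V ::= 6]
6/6/6/6/6/V/V => 6/6/6/6/6/6/V   [V ::= 6]
6/6/6/6/6/6/V => 6/6/6/6/6/6/6   [V ::= 6]

S=>S/V=>S/V/V=>S/V/V/V=>S/V/V/V/V=>S/V/V/V/V/V=>S/V/V/V/V/V/V=>V/V/V/V/V/V/V=>6/V/V/V/V/V/V=>6/6/V/V/V/V/V=>6/6/6/V/V/V/V=>6/6/6/6/V/V/V=>6/6/6/6/6/V/V=>6/6/6/6/6/6/V=>6/6/6/6/6/6/6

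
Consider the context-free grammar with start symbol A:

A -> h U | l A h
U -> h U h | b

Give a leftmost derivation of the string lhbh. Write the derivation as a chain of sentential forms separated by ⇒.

A ⇒ lAh   [A -> l A h]
lAh ⇒ lhUh   [A -> h U]
lhUh ⇒ lhbh   [U -> b]

A⇒lAh⇒lhUh⇒lhbh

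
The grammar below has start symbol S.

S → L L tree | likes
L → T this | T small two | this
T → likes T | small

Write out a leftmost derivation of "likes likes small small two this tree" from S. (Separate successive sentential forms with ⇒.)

S ⇒ L L tree   [S → L L tree]
L L tree ⇒ T small two L tree   [L → T small two]
T small two L tree ⇒ likes T small two L tree   [T → likes T]
likes T small two L tree ⇒ likes likes T small two L tree   [T → likes T]
likes likes T small two L tree ⇒ likes likes small small two L tree   [T → small]
likes likes small small two L tree ⇒ likes likes small small two this tree   [L → this]

S ⇒ L L tree ⇒ T small two L tree ⇒ likes T small two L tree ⇒ likes likes T small two L tree ⇒ likes likes small small two L tree ⇒ likes likes small small two this tree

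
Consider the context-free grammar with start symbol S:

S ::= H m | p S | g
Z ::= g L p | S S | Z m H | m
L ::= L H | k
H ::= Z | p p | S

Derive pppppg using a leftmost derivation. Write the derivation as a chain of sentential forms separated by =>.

S => pS => ppS => pppS => ppppS => pppppS => pppppg

S => pS   [S ::= p S]
pS => ppS   [S ::= p S]
ppS => pppS   [S ::= p S]
pppS => ppppS   [S ::= p S]
ppppS => pppppS   [S ::= p S]
pppppS => pppppg   [S ::= g]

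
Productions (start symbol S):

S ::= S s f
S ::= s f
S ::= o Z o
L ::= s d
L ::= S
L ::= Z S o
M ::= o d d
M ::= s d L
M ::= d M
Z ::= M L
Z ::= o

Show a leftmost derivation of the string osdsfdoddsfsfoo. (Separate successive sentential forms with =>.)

S => oZo => oMLo => osdLLo => osdSLo => osdsfLo => osdsfZSoo => osdsfMLSoo => osdsfdMLSoo => osdsfdoddLSoo => osdsfdoddSSoo => osdsfdoddsfSoo => osdsfdoddsfsfoo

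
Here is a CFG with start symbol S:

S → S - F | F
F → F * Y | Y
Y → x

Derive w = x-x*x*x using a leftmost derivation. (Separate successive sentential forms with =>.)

S => S-F => F-F => Y-F => x-F => x-F*Y => x-F*Y*Y => x-Y*Y*Y => x-x*Y*Y => x-x*x*Y => x-x*x*x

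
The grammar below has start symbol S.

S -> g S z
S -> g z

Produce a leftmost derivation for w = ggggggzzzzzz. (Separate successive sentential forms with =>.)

S => gSz   [S -> g S z]
gSz => ggSzz   [S -> g S z]
ggSzz => gggSzzz   [S -> g S z]
gggSzzz => ggggSzzzz   [S -> g S z]
ggggSzzzz => gggggSzzzzz   [S -> g S z]
gggggSzzzzz => ggggggzzzzzz   [S -> g z]

S => gSz => ggSzz => gggSzzz => ggggSzzzz => gggggSzzzzz => ggggggzzzzzz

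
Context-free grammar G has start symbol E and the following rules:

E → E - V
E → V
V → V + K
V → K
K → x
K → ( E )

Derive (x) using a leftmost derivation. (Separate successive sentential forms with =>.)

E=>V=>K=>(E)=>(V)=>(K)=>(x)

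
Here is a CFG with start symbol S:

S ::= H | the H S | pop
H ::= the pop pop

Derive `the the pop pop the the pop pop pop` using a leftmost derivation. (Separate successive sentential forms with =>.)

S => the H S   [S ::= the H S]
the H S => the the pop pop S   [H ::= the pop pop]
the the pop pop S => the the pop pop the H S   [S ::= the H S]
the the pop pop the H S => the the pop pop the the pop pop S   [H ::= the pop pop]
the the pop pop the the pop pop S => the the pop pop the the pop pop pop   [S ::= pop]

S => the H S => the the pop pop S => the the pop pop the H S => the the pop pop the the pop pop S => the the pop pop the the pop pop pop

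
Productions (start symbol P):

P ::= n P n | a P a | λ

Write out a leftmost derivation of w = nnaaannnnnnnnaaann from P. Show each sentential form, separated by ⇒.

P⇒nPn⇒nnPnn⇒nnaPann⇒nnaaPaann⇒nnaaaPaaann⇒nnaaanPnaaann⇒nnaaannPnnaaann⇒nnaaannnPnnnaaann⇒nnaaannnnPnnnnaaann⇒nnaaannnnnnnnaaann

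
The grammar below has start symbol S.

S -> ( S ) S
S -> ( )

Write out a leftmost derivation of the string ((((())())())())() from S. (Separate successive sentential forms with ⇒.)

S ⇒ (S)S ⇒ ((S)S)S ⇒ (((S)S)S)S ⇒ ((((S)S)S)S)S ⇒ ((((())S)S)S)S ⇒ ((((())())S)S)S ⇒ ((((())())())S)S ⇒ ((((())())())())S ⇒ ((((())())())())()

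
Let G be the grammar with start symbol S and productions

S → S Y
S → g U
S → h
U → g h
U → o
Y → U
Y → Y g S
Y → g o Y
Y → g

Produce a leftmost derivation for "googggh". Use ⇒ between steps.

S⇒SY⇒gUY⇒goY⇒goYgS⇒goUgS⇒googS⇒googgU⇒googggh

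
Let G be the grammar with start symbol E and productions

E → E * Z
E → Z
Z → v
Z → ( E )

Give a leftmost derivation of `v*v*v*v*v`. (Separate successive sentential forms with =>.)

E => E*Z   [E → E * Z]
E*Z => E*Z*Z   [E → E * Z]
E*Z*Z => E*Z*Z*Z   [E → E * Z]
E*Z*Z*Z => E*Z*Z*Z*Z   [E → E * Z]
E*Z*Z*Z*Z => Z*Z*Z*Z*Z   [E → Z]
Z*Z*Z*Z*Z => v*Z*Z*Z*Z   [Z → v]
v*Z*Z*Z*Z => v*v*Z*Z*Z   [Z → v]
v*v*Z*Z*Z => v*v*v*Z*Z   [Z → v]
v*v*v*Z*Z => v*v*v*v*Z   [Z → v]
v*v*v*v*Z => v*v*v*v*v   [Z → v]

E => E*Z => E*Z*Z => E*Z*Z*Z => E*Z*Z*Z*Z => Z*Z*Z*Z*Z => v*Z*Z*Z*Z => v*v*Z*Z*Z => v*v*v*Z*Z => v*v*v*v*Z => v*v*v*v*v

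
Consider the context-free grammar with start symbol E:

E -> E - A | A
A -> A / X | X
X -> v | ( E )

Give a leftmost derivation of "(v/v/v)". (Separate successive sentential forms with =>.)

E => A => X => (E) => (A) => (A/X) => (A/X/X) => (X/X/X) => (v/X/X) => (v/v/X) => (v/v/v)

E => A   [E -> A]
A => X   [A -> X]
X => (E)   [X -> ( E )]
(E) => (A)   [E -> A]
(A) => (A/X)   [A -> A / X]
(A/X) => (A/X/X)   [A -> A / X]
(A/X/X) => (X/X/X)   [A -> X]
(X/X/X) => (v/X/X)   [X -> v]
(v/X/X) => (v/v/X)   [X -> v]
(v/v/X) => (v/v/v)   [X -> v]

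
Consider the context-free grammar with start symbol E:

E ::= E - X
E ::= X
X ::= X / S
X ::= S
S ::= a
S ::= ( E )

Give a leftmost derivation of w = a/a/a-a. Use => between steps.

E => E-X => X-X => X/S-X => X/S/S-X => S/S/S-X => a/S/S-X => a/a/S-X => a/a/a-X => a/a/a-S => a/a/a-a

E => E-X   [E ::= E - X]
E-X => X-X   [E ::= X]
X-X => X/S-X   [X ::= X / S]
X/S-X => X/S/S-X   [X ::= X / S]
X/S/S-X => S/S/S-X   [X ::= S]
S/S/S-X => a/S/S-X   [S ::= a]
a/S/S-X => a/a/S-X   [S ::= a]
a/a/S-X => a/a/a-X   [S ::= a]
a/a/a-X => a/a/a-S   [X ::= S]
a/a/a-S => a/a/a-a   [S ::= a]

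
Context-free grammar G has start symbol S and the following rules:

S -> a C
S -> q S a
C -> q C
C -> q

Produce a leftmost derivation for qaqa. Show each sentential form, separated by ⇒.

S ⇒ qSa ⇒ qaCa ⇒ qaqa

S ⇒ qSa   [S -> q S a]
qSa ⇒ qaCa   [S -> a C]
qaCa ⇒ qaqa   [C -> q]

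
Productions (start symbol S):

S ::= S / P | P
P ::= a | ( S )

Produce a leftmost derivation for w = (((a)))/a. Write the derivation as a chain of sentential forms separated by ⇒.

S ⇒ S/P ⇒ P/P ⇒ (S)/P ⇒ (P)/P ⇒ ((S))/P ⇒ ((P))/P ⇒ (((S)))/P ⇒ (((P)))/P ⇒ (((a)))/P ⇒ (((a)))/a

S ⇒ S/P   [S ::= S / P]
S/P ⇒ P/P   [S ::= P]
P/P ⇒ (S)/P   [P ::= ( S )]
(S)/P ⇒ (P)/P   [S ::= P]
(P)/P ⇒ ((S))/P   [P ::= ( S )]
((S))/P ⇒ ((P))/P   [S ::= P]
((P))/P ⇒ (((S)))/P   [P ::= ( S )]
(((S)))/P ⇒ (((P)))/P   [S ::= P]
(((P)))/P ⇒ (((a)))/P   [P ::= a]
(((a)))/P ⇒ (((a)))/a   [P ::= a]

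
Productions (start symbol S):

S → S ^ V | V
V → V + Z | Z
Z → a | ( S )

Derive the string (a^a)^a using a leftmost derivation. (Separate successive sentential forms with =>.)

S=>S^V=>V^V=>Z^V=>(S)^V=>(S^V)^V=>(V^V)^V=>(Z^V)^V=>(a^V)^V=>(a^Z)^V=>(a^a)^V=>(a^a)^Z=>(a^a)^a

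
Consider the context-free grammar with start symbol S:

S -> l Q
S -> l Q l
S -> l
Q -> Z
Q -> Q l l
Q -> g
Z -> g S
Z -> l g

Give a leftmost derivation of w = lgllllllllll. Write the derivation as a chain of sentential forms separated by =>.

S => lQl => lQlll => lQlllll => lQlllllll => lQlllllllll => lZlllllllll => lgSlllllllll => lgllllllllll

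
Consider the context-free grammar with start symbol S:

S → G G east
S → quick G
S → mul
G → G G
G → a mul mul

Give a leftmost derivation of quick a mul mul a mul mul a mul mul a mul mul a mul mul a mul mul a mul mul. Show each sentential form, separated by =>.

S => quick G   [S → quick G]
quick G => quick G G   [G → G G]
quick G G => quick G G G   [G → G G]
quick G G G => quick G G G G   [G → G G]
quick G G G G => quick G G G G G   [G → G G]
quick G G G G G => quick G G G G G G   [G → G G]
quick G G G G G G => quick G G G G G G G   [G → G G]
quick G G G G G G G => quick a mul mul G G G G G G   [G → a mul mul]
quick a mul mul G G G G G G => quick a mul mul a mul mul G G G G G   [G → a mul mul]
quick a mul mul a mul mul G G G G G => quick a mul mul a mul mul a mul mul G G G G   [G → a mul mul]
quick a mul mul a mul mul a mul mul G G G G => quick a mul mul a mul mul a mul mul a mul mul G G G   [G → a mul mul]
quick a mul mul a mul mul a mul mul a mul mul G G G => quick a mul mul a mul mul a mul mul a mul mul a mul mul G G   [G → a mul mul]
quick a mul mul a mul mul a mul mul a mul mul a mul mul G G => quick a mul mul a mul mul a mul mul a mul mul a mul mul a mul mul G   [G → a mul mul]
quick a mul mul a mul mul a mul mul a mul mul a mul mul a mul mul G => quick a mul mul a mul mul a mul mul a mul mul a mul mul a mul mul a mul mul   [G → a mul mul]

S => quick G => quick G G => quick G G G => quick G G G G => quick G G G G G => quick G G G G G G => quick G G G G G G G => quick a mul mul G G G G G G => quick a mul mul a mul mul G G G G G => quick a mul mul a mul mul a mul mul G G G G => quick a mul mul a mul mul a mul mul a mul mul G G G => quick a mul mul a mul mul a mul mul a mul mul a mul mul G G => quick a mul mul a mul mul a mul mul a mul mul a mul mul a mul mul G => quick a mul mul a mul mul a mul mul a mul mul a mul mul a mul mul a mul mul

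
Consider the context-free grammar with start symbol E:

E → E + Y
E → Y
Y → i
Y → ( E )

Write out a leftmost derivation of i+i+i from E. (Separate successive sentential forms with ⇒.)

E ⇒ E+Y ⇒ E+Y+Y ⇒ Y+Y+Y ⇒ i+Y+Y ⇒ i+i+Y ⇒ i+i+i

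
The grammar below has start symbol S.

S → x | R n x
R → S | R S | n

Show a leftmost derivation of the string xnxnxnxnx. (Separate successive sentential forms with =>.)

S => Rnx => RSnx => SSnx => xSnx => xRnxnx => xRSnxnx => xnSnxnx => xnRnxnxnx => xnSnxnxnx => xnxnxnxnx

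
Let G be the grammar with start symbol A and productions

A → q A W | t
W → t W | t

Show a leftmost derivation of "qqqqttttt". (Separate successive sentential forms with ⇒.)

A ⇒ qAW ⇒ qqAWW ⇒ qqqAWWW ⇒ qqqqAWWWW ⇒ qqqqtWWWW ⇒ qqqqttWWW ⇒ qqqqtttWW ⇒ qqqqttttW ⇒ qqqqttttt

A ⇒ qAW   [A → q A W]
qAW ⇒ qqAWW   [A → q A W]
qqAWW ⇒ qqqAWWW   [A → q A W]
qqqAWWW ⇒ qqqqAWWWW   [A → q A W]
qqqqAWWWW ⇒ qqqqtWWWW   [A → t]
qqqqtWWWW ⇒ qqqqttWWW   [W → t]
qqqqttWWW ⇒ qqqqtttWW   [W → t]
qqqqtttWW ⇒ qqqqttttW   [W → t]
qqqqttttW ⇒ qqqqttttt   [W → t]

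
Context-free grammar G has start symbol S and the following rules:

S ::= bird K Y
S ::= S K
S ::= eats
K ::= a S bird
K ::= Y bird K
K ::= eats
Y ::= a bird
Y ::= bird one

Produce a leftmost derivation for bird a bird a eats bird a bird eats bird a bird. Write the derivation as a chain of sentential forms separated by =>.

S => bird K Y   [S ::= bird K Y]
bird K Y => bird a S bird Y   [K ::= a S bird]
bird a S bird Y => bird a S K bird Y   [S ::= S K]
bird a S K bird Y => bird a bird K Y K bird Y   [S ::= bird K Y]
bird a bird K Y K bird Y => bird a bird a S bird Y K bird Y   [K ::= a S bird]
bird a bird a S bird Y K bird Y => bird a bird a eats bird Y K bird Y   [S ::= eats]
bird a bird a eats bird Y K bird Y => bird a bird a eats bird a bird K bird Y   [Y ::= a bird]
bird a bird a eats bird a bird K bird Y => bird a bird a eats bird a bird eats bird Y   [K ::= eats]
bird a bird a eats bird a bird eats bird Y => bird a bird a eats bird a bird eats bird a bird   [Y ::= a bird]

S => bird K Y => bird a S bird Y => bird a S K bird Y => bird a bird K Y K bird Y => bird a bird a S bird Y K bird Y => bird a bird a eats bird Y K bird Y => bird a bird a eats bird a bird K bird Y => bird a bird a eats bird a bird eats bird Y => bird a bird a eats bird a bird eats bird a bird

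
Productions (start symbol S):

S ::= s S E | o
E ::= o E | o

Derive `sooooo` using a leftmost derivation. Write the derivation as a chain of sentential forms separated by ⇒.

S ⇒ sSE ⇒ soE ⇒ sooE ⇒ soooE ⇒ sooooE ⇒ sooooo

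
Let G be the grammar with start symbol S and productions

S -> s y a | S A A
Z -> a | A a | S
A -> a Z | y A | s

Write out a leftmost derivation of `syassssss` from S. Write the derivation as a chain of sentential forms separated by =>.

S=>SAA=>SAAAA=>SAAAAAA=>syaAAAAAA=>syasAAAAA=>syassAAAA=>syasssAAA=>syassssAA=>syasssssA=>syassssss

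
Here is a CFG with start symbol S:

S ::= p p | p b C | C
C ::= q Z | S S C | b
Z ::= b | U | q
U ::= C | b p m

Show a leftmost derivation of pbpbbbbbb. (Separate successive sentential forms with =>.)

S => pbC => pbSSC => pbpbCSC => pbpbbSC => pbpbbCC => pbpbbSSCC => pbpbbCSCC => pbpbbbSCC => pbpbbbCCC => pbpbbbbCC => pbpbbbbbC => pbpbbbbbb

S => pbC   [S ::= p b C]
pbC => pbSSC   [C ::= S S C]
pbSSC => pbpbCSC   [S ::= p b C]
pbpbCSC => pbpbbSC   [C ::= b]
pbpbbSC => pbpbbCC   [S ::= C]
pbpbbCC => pbpbbSSCC   [C ::= S S C]
pbpbbSSCC => pbpbbCSCC   [S ::= C]
pbpbbCSCC => pbpbbbSCC   [C ::= b]
pbpbbbSCC => pbpbbbCCC   [S ::= C]
pbpbbbCCC => pbpbbbbCC   [C ::= b]
pbpbbbbCC => pbpbbbbbC   [C ::= b]
pbpbbbbbC => pbpbbbbbb   [C ::= b]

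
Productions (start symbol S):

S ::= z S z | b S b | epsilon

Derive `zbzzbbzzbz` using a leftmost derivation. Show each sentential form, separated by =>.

S => zSz => zbSbz => zbzSzbz => zbzzSzzbz => zbzzbSbzzbz => zbzzbbzzbz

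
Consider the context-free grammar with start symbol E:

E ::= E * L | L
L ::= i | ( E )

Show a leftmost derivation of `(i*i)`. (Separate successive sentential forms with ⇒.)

E ⇒ L ⇒ (E) ⇒ (E*L) ⇒ (L*L) ⇒ (i*L) ⇒ (i*i)

E ⇒ L   [E ::= L]
L ⇒ (E)   [L ::= ( E )]
(E) ⇒ (E*L)   [E ::= E * L]
(E*L) ⇒ (L*L)   [E ::= L]
(L*L) ⇒ (i*L)   [L ::= i]
(i*L) ⇒ (i*i)   [L ::= i]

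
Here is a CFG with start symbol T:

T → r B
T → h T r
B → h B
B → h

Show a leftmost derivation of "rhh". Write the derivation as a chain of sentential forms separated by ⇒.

T⇒rB⇒rhB⇒rhh

T ⇒ rB   [T → r B]
rB ⇒ rhB   [B → h B]
rhB ⇒ rhh   [B → h]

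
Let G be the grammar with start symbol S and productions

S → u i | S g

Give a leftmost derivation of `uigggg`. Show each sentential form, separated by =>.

S=>Sg=>Sgg=>Sggg=>Sgggg=>uigggg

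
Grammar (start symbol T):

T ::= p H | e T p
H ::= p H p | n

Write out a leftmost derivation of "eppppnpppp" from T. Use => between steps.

T => eTp => epHp => eppHpp => epppHppp => eppppHpppp => eppppnpppp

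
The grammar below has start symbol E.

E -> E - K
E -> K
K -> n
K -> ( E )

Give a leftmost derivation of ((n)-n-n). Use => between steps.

E => K   [E -> K]
K => (E)   [K -> ( E )]
(E) => (E-K)   [E -> E - K]
(E-K) => (E-K-K)   [E -> E - K]
(E-K-K) => (K-K-K)   [E -> K]
(K-K-K) => ((E)-K-K)   [K -> ( E )]
((E)-K-K) => ((K)-K-K)   [E -> K]
((K)-K-K) => ((n)-K-K)   [K -> n]
((n)-K-K) => ((n)-n-K)   [K -> n]
((n)-n-K) => ((n)-n-n)   [K -> n]

E=>K=>(E)=>(E-K)=>(E-K-K)=>(K-K-K)=>((E)-K-K)=>((K)-K-K)=>((n)-K-K)=>((n)-n-K)=>((n)-n-n)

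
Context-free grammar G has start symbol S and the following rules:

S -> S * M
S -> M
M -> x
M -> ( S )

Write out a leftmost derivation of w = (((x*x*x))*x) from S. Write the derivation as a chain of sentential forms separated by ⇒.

S ⇒ M ⇒ (S) ⇒ (S*M) ⇒ (M*M) ⇒ ((S)*M) ⇒ ((M)*M) ⇒ (((S))*M) ⇒ (((S*M))*M) ⇒ (((S*M*M))*M) ⇒ (((M*M*M))*M) ⇒ (((x*M*M))*M) ⇒ (((x*x*M))*M) ⇒ (((x*x*x))*M) ⇒ (((x*x*x))*x)

S ⇒ M   [S -> M]
M ⇒ (S)   [M -> ( S )]
(S) ⇒ (S*M)   [S -> S * M]
(S*M) ⇒ (M*M)   [S -> M]
(M*M) ⇒ ((S)*M)   [M -> ( S )]
((S)*M) ⇒ ((M)*M)   [S -> M]
((M)*M) ⇒ (((S))*M)   [M -> ( S )]
(((S))*M) ⇒ (((S*M))*M)   [S -> S * M]
(((S*M))*M) ⇒ (((S*M*M))*M)   [S -> S * M]
(((S*M*M))*M) ⇒ (((M*M*M))*M)   [S -> M]
(((M*M*M))*M) ⇒ (((x*M*M))*M)   [M -> x]
(((x*M*M))*M) ⇒ (((x*x*M))*M)   [M -> x]
(((x*x*M))*M) ⇒ (((x*x*x))*M)   [M -> x]
(((x*x*x))*M) ⇒ (((x*x*x))*x)   [M -> x]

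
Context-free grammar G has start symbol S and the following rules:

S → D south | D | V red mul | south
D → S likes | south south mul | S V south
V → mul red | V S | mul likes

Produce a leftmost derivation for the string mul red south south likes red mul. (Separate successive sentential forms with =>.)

S => V red mul => V S red mul => V S S red mul => mul red S S red mul => mul red south S red mul => mul red south D red mul => mul red south S likes red mul => mul red south south likes red mul

S => V red mul   [S → V red mul]
V red mul => V S red mul   [V → V S]
V S red mul => V S S red mul   [V → V S]
V S S red mul => mul red S S red mul   [V → mul red]
mul red S S red mul => mul red south S red mul   [S → south]
mul red south S red mul => mul red south D red mul   [S → D]
mul red south D red mul => mul red south S likes red mul   [D → S likes]
mul red south S likes red mul => mul red south south likes red mul   [S → south]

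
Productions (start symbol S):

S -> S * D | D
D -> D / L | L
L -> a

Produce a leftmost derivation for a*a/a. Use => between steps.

S => S*D   [S -> S * D]
S*D => D*D   [S -> D]
D*D => L*D   [D -> L]
L*D => a*D   [L -> a]
a*D => a*D/L   [D -> D / L]
a*D/L => a*L/L   [D -> L]
a*L/L => a*a/L   [L -> a]
a*a/L => a*a/a   [L -> a]

S=>S*D=>D*D=>L*D=>a*D=>a*D/L=>a*L/L=>a*a/L=>a*a/a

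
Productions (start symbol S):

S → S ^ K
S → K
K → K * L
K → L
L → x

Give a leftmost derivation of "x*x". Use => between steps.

S => K => K*L => L*L => x*L => x*x

S => K   [S → K]
K => K*L   [K → K * L]
K*L => L*L   [K → L]
L*L => x*L   [L → x]
x*L => x*x   [L → x]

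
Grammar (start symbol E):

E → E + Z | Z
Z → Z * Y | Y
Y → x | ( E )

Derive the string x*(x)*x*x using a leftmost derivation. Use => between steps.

E => Z   [E → Z]
Z => Z*Y   [Z → Z * Y]
Z*Y => Z*Y*Y   [Z → Z * Y]
Z*Y*Y => Z*Y*Y*Y   [Z → Z * Y]
Z*Y*Y*Y => Y*Y*Y*Y   [Z → Y]
Y*Y*Y*Y => x*Y*Y*Y   [Y → x]
x*Y*Y*Y => x*(E)*Y*Y   [Y → ( E )]
x*(E)*Y*Y => x*(Z)*Y*Y   [E → Z]
x*(Z)*Y*Y => x*(Y)*Y*Y   [Z → Y]
x*(Y)*Y*Y => x*(x)*Y*Y   [Y → x]
x*(x)*Y*Y => x*(x)*x*Y   [Y → x]
x*(x)*x*Y => x*(x)*x*x   [Y → x]

E => Z => Z*Y => Z*Y*Y => Z*Y*Y*Y => Y*Y*Y*Y => x*Y*Y*Y => x*(E)*Y*Y => x*(Z)*Y*Y => x*(Y)*Y*Y => x*(x)*Y*Y => x*(x)*x*Y => x*(x)*x*x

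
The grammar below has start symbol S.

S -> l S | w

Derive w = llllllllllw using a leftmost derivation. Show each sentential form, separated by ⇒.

S ⇒ lS   [S -> l S]
lS ⇒ llS   [S -> l S]
llS ⇒ lllS   [S -> l S]
lllS ⇒ llllS   [S -> l S]
llllS ⇒ lllllS   [S -> l S]
lllllS ⇒ llllllS   [S -> l S]
llllllS ⇒ lllllllS   [S -> l S]
lllllllS ⇒ llllllllS   [S -> l S]
llllllllS ⇒ lllllllllS   [S -> l S]
lllllllllS ⇒ llllllllllS   [S -> l S]
llllllllllS ⇒ llllllllllw   [S -> w]

S ⇒ lS ⇒ llS ⇒ lllS ⇒ llllS ⇒ lllllS ⇒ llllllS ⇒ lllllllS ⇒ llllllllS ⇒ lllllllllS ⇒ llllllllllS ⇒ llllllllllw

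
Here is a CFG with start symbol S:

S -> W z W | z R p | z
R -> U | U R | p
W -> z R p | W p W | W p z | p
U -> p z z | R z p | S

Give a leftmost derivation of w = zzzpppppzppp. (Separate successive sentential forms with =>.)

S => zRp => zURp => zSRp => zWzWRp => zWpWzWRp => zWpWpWzWRp => zzRppWpWzWRp => zzUppWpWzWRp => zzSppWpWzWRp => zzzppWpWzWRp => zzzppppWzWRp => zzzpppppzWRp => zzzpppppzpRp => zzzpppppzppp

S => zRp   [S -> z R p]
zRp => zURp   [R -> U R]
zURp => zSRp   [U -> S]
zSRp => zWzWRp   [S -> W z W]
zWzWRp => zWpWzWRp   [W -> W p W]
zWpWzWRp => zWpWpWzWRp   [W -> W p W]
zWpWpWzWRp => zzRppWpWzWRp   [W -> z R p]
zzRppWpWzWRp => zzUppWpWzWRp   [R -> U]
zzUppWpWzWRp => zzSppWpWzWRp   [U -> S]
zzSppWpWzWRp => zzzppWpWzWRp   [S -> z]
zzzppWpWzWRp => zzzppppWzWRp   [W -> p]
zzzppppWzWRp => zzzpppppzWRp   [W -> p]
zzzpppppzWRp => zzzpppppzpRp   [W -> p]
zzzpppppzpRp => zzzpppppzppp   [R -> p]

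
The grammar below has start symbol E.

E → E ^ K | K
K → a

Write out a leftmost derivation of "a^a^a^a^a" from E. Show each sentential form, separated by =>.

E => E^K => E^K^K => E^K^K^K => E^K^K^K^K => K^K^K^K^K => a^K^K^K^K => a^a^K^K^K => a^a^a^K^K => a^a^a^a^K => a^a^a^a^a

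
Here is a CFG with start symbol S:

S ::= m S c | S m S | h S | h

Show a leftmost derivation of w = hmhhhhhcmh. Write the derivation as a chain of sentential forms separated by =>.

S => SmS   [S ::= S m S]
SmS => hSmS   [S ::= h S]
hSmS => hmScmS   [S ::= m S c]
hmScmS => hmhScmS   [S ::= h S]
hmhScmS => hmhhScmS   [S ::= h S]
hmhhScmS => hmhhhScmS   [S ::= h S]
hmhhhScmS => hmhhhhScmS   [S ::= h S]
hmhhhhScmS => hmhhhhhcmS   [S ::= h]
hmhhhhhcmS => hmhhhhhcmh   [S ::= h]

S=>SmS=>hSmS=>hmScmS=>hmhScmS=>hmhhScmS=>hmhhhScmS=>hmhhhhScmS=>hmhhhhhcmS=>hmhhhhhcmh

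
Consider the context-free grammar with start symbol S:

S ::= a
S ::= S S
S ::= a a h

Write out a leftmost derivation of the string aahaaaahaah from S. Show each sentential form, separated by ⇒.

S⇒SS⇒SSS⇒aahSS⇒aahaS⇒aahaSS⇒aahaSSS⇒aahaaSS⇒aahaaaahS⇒aahaaaahaah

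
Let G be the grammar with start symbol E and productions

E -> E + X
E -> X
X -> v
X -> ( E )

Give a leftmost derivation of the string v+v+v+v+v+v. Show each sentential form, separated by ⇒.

E ⇒ E+X   [E -> E + X]
E+X ⇒ E+X+X   [E -> E + X]
E+X+X ⇒ E+X+X+X   [E -> E + X]
E+X+X+X ⇒ E+X+X+X+X   [E -> E + X]
E+X+X+X+X ⇒ E+X+X+X+X+X   [E -> E + X]
E+X+X+X+X+X ⇒ X+X+X+X+X+X   [E -> X]
X+X+X+X+X+X ⇒ v+X+X+X+X+X   [X -> v]
v+X+X+X+X+X ⇒ v+v+X+X+X+X   [X -> v]
v+v+X+X+X+X ⇒ v+v+v+X+X+X   [X -> v]
v+v+v+X+X+X ⇒ v+v+v+v+X+X   [X -> v]
v+v+v+v+X+X ⇒ v+v+v+v+v+X   [X -> v]
v+v+v+v+v+X ⇒ v+v+v+v+v+v   [X -> v]

E⇒E+X⇒E+X+X⇒E+X+X+X⇒E+X+X+X+X⇒E+X+X+X+X+X⇒X+X+X+X+X+X⇒v+X+X+X+X+X⇒v+v+X+X+X+X⇒v+v+v+X+X+X⇒v+v+v+v+X+X⇒v+v+v+v+v+X⇒v+v+v+v+v+v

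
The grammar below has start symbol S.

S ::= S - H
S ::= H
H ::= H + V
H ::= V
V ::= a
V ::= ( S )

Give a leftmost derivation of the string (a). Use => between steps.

S => H => V => (S) => (H) => (V) => (a)

S => H   [S ::= H]
H => V   [H ::= V]
V => (S)   [V ::= ( S )]
(S) => (H)   [S ::= H]
(H) => (V)   [H ::= V]
(V) => (a)   [V ::= a]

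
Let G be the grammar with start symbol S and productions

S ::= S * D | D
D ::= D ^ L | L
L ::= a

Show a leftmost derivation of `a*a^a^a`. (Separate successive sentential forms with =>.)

S => S*D => D*D => L*D => a*D => a*D^L => a*D^L^L => a*L^L^L => a*a^L^L => a*a^a^L => a*a^a^a

S => S*D   [S ::= S * D]
S*D => D*D   [S ::= D]
D*D => L*D   [D ::= L]
L*D => a*D   [L ::= a]
a*D => a*D^L   [D ::= D ^ L]
a*D^L => a*D^L^L   [D ::= D ^ L]
a*D^L^L => a*L^L^L   [D ::= L]
a*L^L^L => a*a^L^L   [L ::= a]
a*a^L^L => a*a^a^L   [L ::= a]
a*a^a^L => a*a^a^a   [L ::= a]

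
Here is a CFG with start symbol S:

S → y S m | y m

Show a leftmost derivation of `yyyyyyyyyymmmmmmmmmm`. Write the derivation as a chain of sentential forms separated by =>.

S=>ySm=>yySmm=>yyySmmm=>yyyySmmmm=>yyyyySmmmmm=>yyyyyySmmmmmm=>yyyyyyySmmmmmmm=>yyyyyyyySmmmmmmmm=>yyyyyyyyySmmmmmmmmm=>yyyyyyyyyymmmmmmmmmm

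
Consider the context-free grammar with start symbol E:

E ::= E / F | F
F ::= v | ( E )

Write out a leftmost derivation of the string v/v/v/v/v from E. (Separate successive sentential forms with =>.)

E => E/F   [E ::= E / F]
E/F => E/F/F   [E ::= E / F]
E/F/F => E/F/F/F   [E ::= E / F]
E/F/F/F => E/F/F/F/F   [E ::= E / F]
E/F/F/F/F => F/F/F/F/F   [E ::= F]
F/F/F/F/F => v/F/F/F/F   [F ::= v]
v/F/F/F/F => v/v/F/F/F   [F ::= v]
v/v/F/F/F => v/v/v/F/F   [F ::= v]
v/v/v/F/F => v/v/v/v/F   [F ::= v]
v/v/v/v/F => v/v/v/v/v   [F ::= v]

E => E/F => E/F/F => E/F/F/F => E/F/F/F/F => F/F/F/F/F => v/F/F/F/F => v/v/F/F/F => v/v/v/F/F => v/v/v/v/F => v/v/v/v/v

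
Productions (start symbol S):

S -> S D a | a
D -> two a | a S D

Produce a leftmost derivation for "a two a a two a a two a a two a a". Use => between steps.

S => S D a   [S -> S D a]
S D a => S D a D a   [S -> S D a]
S D a D a => S D a D a D a   [S -> S D a]
S D a D a D a => S D a D a D a D a   [S -> S D a]
S D a D a D a D a => a D a D a D a D a   [S -> a]
a D a D a D a D a => a two a a D a D a D a   [D -> two a]
a two a a D a D a D a => a two a a two a a D a D a   [D -> two a]
a two a a two a a D a D a => a two a a two a a two a a D a   [D -> two a]
a two a a two a a two a a D a => a two a a two a a two a a two a a   [D -> two a]

S => S D a => S D a D a => S D a D a D a => S D a D a D a D a => a D a D a D a D a => a two a a D a D a D a => a two a a two a a D a D a => a two a a two a a two a a D a => a two a a two a a two a a two a a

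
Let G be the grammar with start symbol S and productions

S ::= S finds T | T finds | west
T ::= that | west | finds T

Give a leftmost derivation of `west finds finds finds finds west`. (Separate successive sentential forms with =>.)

S => S finds T   [S ::= S finds T]
S finds T => west finds T   [S ::= west]
west finds T => west finds finds T   [T ::= finds T]
west finds finds T => west finds finds finds T   [T ::= finds T]
west finds finds finds T => west finds finds finds finds T   [T ::= finds T]
west finds finds finds finds T => west finds finds finds finds west   [T ::= west]

S => S finds T => west finds T => west finds finds T => west finds finds finds T => west finds finds finds finds T => west finds finds finds finds west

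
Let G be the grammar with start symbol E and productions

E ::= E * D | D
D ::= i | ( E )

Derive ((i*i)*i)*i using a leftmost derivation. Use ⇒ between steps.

E⇒E*D⇒D*D⇒(E)*D⇒(E*D)*D⇒(D*D)*D⇒((E)*D)*D⇒((E*D)*D)*D⇒((D*D)*D)*D⇒((i*D)*D)*D⇒((i*i)*D)*D⇒((i*i)*i)*D⇒((i*i)*i)*i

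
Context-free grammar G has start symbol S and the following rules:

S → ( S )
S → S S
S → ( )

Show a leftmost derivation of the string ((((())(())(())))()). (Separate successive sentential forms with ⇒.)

S ⇒ (S) ⇒ (SS) ⇒ ((S)S) ⇒ (((S))S) ⇒ (((SS))S) ⇒ (((SSS))S) ⇒ ((((S)SS))S) ⇒ ((((())SS))S) ⇒ ((((())(S)S))S) ⇒ ((((())(())S))S) ⇒ ((((())(())(S)))S) ⇒ ((((())(())(())))S) ⇒ ((((())(())(())))())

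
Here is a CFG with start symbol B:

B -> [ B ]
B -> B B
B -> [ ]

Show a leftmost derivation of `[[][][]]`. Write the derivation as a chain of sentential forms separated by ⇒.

B ⇒ [B] ⇒ [BB] ⇒ [BBB] ⇒ [[]BB] ⇒ [[][]B] ⇒ [[][][]]

B ⇒ [B]   [B -> [ B ]]
[B] ⇒ [BB]   [B -> B B]
[BB] ⇒ [BBB]   [B -> B B]
[BBB] ⇒ [[]BB]   [B -> [ ]]
[[]BB] ⇒ [[][]B]   [B -> [ ]]
[[][]B] ⇒ [[][][]]   [B -> [ ]]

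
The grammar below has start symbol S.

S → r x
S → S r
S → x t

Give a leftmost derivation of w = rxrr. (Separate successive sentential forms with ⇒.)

S⇒Sr⇒Srr⇒rxrr

S ⇒ Sr   [S → S r]
Sr ⇒ Srr   [S → S r]
Srr ⇒ rxrr   [S → r x]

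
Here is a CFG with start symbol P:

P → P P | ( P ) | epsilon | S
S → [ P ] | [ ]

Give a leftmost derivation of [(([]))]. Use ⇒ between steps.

P ⇒ S ⇒ [P] ⇒ [(P)] ⇒ [((P))] ⇒ [((S))] ⇒ [(([]))]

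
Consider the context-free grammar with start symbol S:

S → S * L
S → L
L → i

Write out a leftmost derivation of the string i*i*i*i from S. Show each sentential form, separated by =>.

S => S*L => S*L*L => S*L*L*L => L*L*L*L => i*L*L*L => i*i*L*L => i*i*i*L => i*i*i*i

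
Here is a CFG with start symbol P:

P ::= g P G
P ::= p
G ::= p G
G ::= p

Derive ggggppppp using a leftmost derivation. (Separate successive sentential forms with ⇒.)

P ⇒ gPG ⇒ ggPGG ⇒ gggPGGG ⇒ ggggPGGGG ⇒ ggggpGGGG ⇒ ggggppGGG ⇒ ggggpppGG ⇒ ggggppppG ⇒ ggggppppp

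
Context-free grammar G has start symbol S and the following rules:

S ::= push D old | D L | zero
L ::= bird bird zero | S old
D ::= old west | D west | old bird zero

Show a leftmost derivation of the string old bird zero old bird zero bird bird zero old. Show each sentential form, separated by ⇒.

S ⇒ D L ⇒ old bird zero L ⇒ old bird zero S old ⇒ old bird zero D L old ⇒ old bird zero old bird zero L old ⇒ old bird zero old bird zero bird bird zero old

S ⇒ D L   [S ::= D L]
D L ⇒ old bird zero L   [D ::= old bird zero]
old bird zero L ⇒ old bird zero S old   [L ::= S old]
old bird zero S old ⇒ old bird zero D L old   [S ::= D L]
old bird zero D L old ⇒ old bird zero old bird zero L old   [D ::= old bird zero]
old bird zero old bird zero L old ⇒ old bird zero old bird zero bird bird zero old   [L ::= bird bird zero]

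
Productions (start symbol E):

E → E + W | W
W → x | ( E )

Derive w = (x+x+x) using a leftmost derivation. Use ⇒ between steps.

E ⇒ W ⇒ (E) ⇒ (E+W) ⇒ (E+W+W) ⇒ (W+W+W) ⇒ (x+W+W) ⇒ (x+x+W) ⇒ (x+x+x)

E ⇒ W   [E → W]
W ⇒ (E)   [W → ( E )]
(E) ⇒ (E+W)   [E → E + W]
(E+W) ⇒ (E+W+W)   [E → E + W]
(E+W+W) ⇒ (W+W+W)   [E → W]
(W+W+W) ⇒ (x+W+W)   [W → x]
(x+W+W) ⇒ (x+x+W)   [W → x]
(x+x+W) ⇒ (x+x+x)   [W → x]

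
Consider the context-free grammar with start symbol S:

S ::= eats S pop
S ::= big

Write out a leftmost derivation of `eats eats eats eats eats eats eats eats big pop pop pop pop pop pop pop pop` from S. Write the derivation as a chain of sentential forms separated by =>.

S => eats S pop => eats eats S pop pop => eats eats eats S pop pop pop => eats eats eats eats S pop pop pop pop => eats eats eats eats eats S pop pop pop pop pop => eats eats eats eats eats eats S pop pop pop pop pop pop => eats eats eats eats eats eats eats S pop pop pop pop pop pop pop => eats eats eats eats eats eats eats eats S pop pop pop pop pop pop pop pop => eats eats eats eats eats eats eats eats big pop pop pop pop pop pop pop pop

S => eats S pop   [S ::= eats S pop]
eats S pop => eats eats S pop pop   [S ::= eats S pop]
eats eats S pop pop => eats eats eats S pop pop pop   [S ::= eats S pop]
eats eats eats S pop pop pop => eats eats eats eats S pop pop pop pop   [S ::= eats S pop]
eats eats eats eats S pop pop pop pop => eats eats eats eats eats S pop pop pop pop pop   [S ::= eats S pop]
eats eats eats eats eats S pop pop pop pop pop => eats eats eats eats eats eats S pop pop pop pop pop pop   [S ::= eats S pop]
eats eats eats eats eats eats S pop pop pop pop pop pop => eats eats eats eats eats eats eats S pop pop pop pop pop pop pop   [S ::= eats S pop]
eats eats eats eats eats eats eats S pop pop pop pop pop pop pop => eats eats eats eats eats eats eats eats S pop pop pop pop pop pop pop pop   [S ::= eats S pop]
eats eats eats eats eats eats eats eats S pop pop pop pop pop pop pop pop => eats eats eats eats eats eats eats eats big pop pop pop pop pop pop pop pop   [S ::= big]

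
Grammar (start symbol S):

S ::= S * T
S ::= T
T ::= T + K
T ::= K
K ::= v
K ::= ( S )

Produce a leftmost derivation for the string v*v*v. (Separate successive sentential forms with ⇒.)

S ⇒ S*T ⇒ S*T*T ⇒ T*T*T ⇒ K*T*T ⇒ v*T*T ⇒ v*K*T ⇒ v*v*T ⇒ v*v*K ⇒ v*v*v

S ⇒ S*T   [S ::= S * T]
S*T ⇒ S*T*T   [S ::= S * T]
S*T*T ⇒ T*T*T   [S ::= T]
T*T*T ⇒ K*T*T   [T ::= K]
K*T*T ⇒ v*T*T   [K ::= v]
v*T*T ⇒ v*K*T   [T ::= K]
v*K*T ⇒ v*v*T   [K ::= v]
v*v*T ⇒ v*v*K   [T ::= K]
v*v*K ⇒ v*v*v   [K ::= v]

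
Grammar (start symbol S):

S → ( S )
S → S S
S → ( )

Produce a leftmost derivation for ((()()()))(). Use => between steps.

S=>SS=>(S)S=>((S))S=>((SS))S=>((SSS))S=>((()SS))S=>((()()S))S=>((()()()))S=>((()()()))()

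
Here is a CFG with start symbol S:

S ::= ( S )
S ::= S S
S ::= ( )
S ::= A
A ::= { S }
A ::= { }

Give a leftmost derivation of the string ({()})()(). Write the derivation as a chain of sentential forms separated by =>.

S => SS   [S ::= S S]
SS => SSS   [S ::= S S]
SSS => (S)SS   [S ::= ( S )]
(S)SS => (A)SS   [S ::= A]
(A)SS => ({S})SS   [A ::= { S }]
({S})SS => ({()})SS   [S ::= ( )]
({()})SS => ({()})()S   [S ::= ( )]
({()})()S => ({()})()()   [S ::= ( )]

S => SS => SSS => (S)SS => (A)SS => ({S})SS => ({()})SS => ({()})()S => ({()})()()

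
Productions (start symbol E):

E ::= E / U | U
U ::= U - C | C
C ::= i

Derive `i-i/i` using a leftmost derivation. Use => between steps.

E => E/U => U/U => U-C/U => C-C/U => i-C/U => i-i/U => i-i/C => i-i/i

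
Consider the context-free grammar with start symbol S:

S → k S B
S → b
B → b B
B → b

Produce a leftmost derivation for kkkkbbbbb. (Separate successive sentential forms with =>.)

S => kSB   [S → k S B]
kSB => kkSBB   [S → k S B]
kkSBB => kkkSBBB   [S → k S B]
kkkSBBB => kkkkSBBBB   [S → k S B]
kkkkSBBBB => kkkkbBBBB   [S → b]
kkkkbBBBB => kkkkbbBBB   [B → b]
kkkkbbBBB => kkkkbbbBB   [B → b]
kkkkbbbBB => kkkkbbbbB   [B → b]
kkkkbbbbB => kkkkbbbbb   [B → b]

S=>kSB=>kkSBB=>kkkSBBB=>kkkkSBBBB=>kkkkbBBBB=>kkkkbbBBB=>kkkkbbbBB=>kkkkbbbbB=>kkkkbbbbb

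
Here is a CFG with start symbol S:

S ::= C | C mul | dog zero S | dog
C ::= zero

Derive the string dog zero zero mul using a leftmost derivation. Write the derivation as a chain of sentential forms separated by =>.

S => dog zero S   [S ::= dog zero S]
dog zero S => dog zero C mul   [S ::= C mul]
dog zero C mul => dog zero zero mul   [C ::= zero]

S => dog zero S => dog zero C mul => dog zero zero mul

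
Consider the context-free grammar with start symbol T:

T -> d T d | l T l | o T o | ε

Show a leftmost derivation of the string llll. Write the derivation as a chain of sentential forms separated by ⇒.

T ⇒ lTl   [T -> l T l]
lTl ⇒ llTll   [T -> l T l]
llTll ⇒ llll   [T -> ε]

T ⇒ lTl ⇒ llTll ⇒ llll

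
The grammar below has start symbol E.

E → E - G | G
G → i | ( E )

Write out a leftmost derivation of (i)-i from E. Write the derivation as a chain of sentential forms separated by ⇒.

E ⇒ E-G   [E → E - G]
E-G ⇒ G-G   [E → G]
G-G ⇒ (E)-G   [G → ( E )]
(E)-G ⇒ (G)-G   [E → G]
(G)-G ⇒ (i)-G   [G → i]
(i)-G ⇒ (i)-i   [G → i]

E⇒E-G⇒G-G⇒(E)-G⇒(G)-G⇒(i)-G⇒(i)-i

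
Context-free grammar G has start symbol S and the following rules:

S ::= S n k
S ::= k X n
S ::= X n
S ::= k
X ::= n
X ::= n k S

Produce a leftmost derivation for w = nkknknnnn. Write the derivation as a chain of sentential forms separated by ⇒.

S ⇒ Xn ⇒ nkSn ⇒ nkkXnn ⇒ nkknkSnn ⇒ nkknkXnnn ⇒ nkknknnnn

S ⇒ Xn   [S ::= X n]
Xn ⇒ nkSn   [X ::= n k S]
nkSn ⇒ nkkXnn   [S ::= k X n]
nkkXnn ⇒ nkknkSnn   [X ::= n k S]
nkknkSnn ⇒ nkknkXnnn   [S ::= X n]
nkknkXnnn ⇒ nkknknnnn   [X ::= n]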